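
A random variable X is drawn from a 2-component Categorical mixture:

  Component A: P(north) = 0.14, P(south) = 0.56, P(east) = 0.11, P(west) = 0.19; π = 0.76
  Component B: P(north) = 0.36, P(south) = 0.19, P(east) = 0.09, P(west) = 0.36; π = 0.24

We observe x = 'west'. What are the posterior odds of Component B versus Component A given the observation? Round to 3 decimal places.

0.598

Only the two components matter; the odds are (π_i f_i(x)) / (π_j f_j(x)).
Component likelihoods at x = 'west':
  p_A = P(west | comp) = 0.19
  p_B = P(west | comp) = 0.36
Posterior odds = (π_B·p_B) / (π_A·p_A) = (0.24·0.36) / (0.76·0.19) = 0.0864 / 0.1444 ≈ 0.598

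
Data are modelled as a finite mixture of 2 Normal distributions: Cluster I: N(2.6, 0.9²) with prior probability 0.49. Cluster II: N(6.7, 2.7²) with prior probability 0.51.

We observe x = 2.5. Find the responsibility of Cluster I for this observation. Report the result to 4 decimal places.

Posterior ∝ prior × likelihood, so P(k | x) ∝ w_k f_k(x); normalise over all components.
Normal densities:
  p_I = (1/(0.9·√(2π)))·exp(−(2.5−2.6)²/(2·0.9²)) = 0.443269·exp(-0.00617) = 0.440541
  p_II = (1/(2.7·√(2π)))·exp(−(2.5−6.7)²/(2·2.7²)) = 0.147756·exp(-1.20988) = 0.044066
Weight by the priors:
  w_I·p_I = 0.49 × 0.440541 = 0.215865
  w_II·p_II = 0.51 × 0.044066 = 0.0224737
Marginal: 0.215865 + 0.0224737 = 0.238339
Responsibility of Cluster I: 0.215865 / 0.238339 ≈ 0.9057

0.9057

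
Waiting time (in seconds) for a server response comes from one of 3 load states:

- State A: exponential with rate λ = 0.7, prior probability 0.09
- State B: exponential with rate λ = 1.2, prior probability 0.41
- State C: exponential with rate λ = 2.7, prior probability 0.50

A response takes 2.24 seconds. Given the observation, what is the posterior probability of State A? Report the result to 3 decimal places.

By Bayes' theorem, P(k | x) = π_k f_k(x) / Σ_j π_j f_j(x).
Evaluate each component's likelihood at the observed value:
  L_A = 0.7·e^(−0.7·2.24) = 0.7·e^(−1.5680) = 0.145923
  L_B = 1.2·e^(−1.2·2.24) = 1.2·e^(−2.6880) = 0.0816202
  L_C = 2.7·e^(−2.7·2.24) = 2.7·e^(−6.0480) = 0.00637897
Unnormalised posteriors:
  π_A·L_A = 0.09 × 0.145923 = 0.0131331
  π_B·L_B = 0.41 × 0.0816202 = 0.0334643
  π_C·L_C = 0.50 × 0.00637897 = 0.00318949
Normaliser: 0.0131331 + 0.0334643 + 0.00318949 = 0.0497869
So the posterior for State A is 0.0131331 / 0.0497869 ≈ 0.264.

0.264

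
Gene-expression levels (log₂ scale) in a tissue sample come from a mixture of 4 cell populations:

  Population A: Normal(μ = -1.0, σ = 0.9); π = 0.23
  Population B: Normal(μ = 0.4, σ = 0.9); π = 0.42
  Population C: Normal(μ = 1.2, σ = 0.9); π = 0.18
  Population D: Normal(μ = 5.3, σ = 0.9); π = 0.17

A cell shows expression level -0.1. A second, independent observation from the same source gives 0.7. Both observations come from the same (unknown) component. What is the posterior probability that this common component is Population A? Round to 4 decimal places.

0.0560

Posterior ∝ prior × likelihood, so P(k | x) ∝ π_k f_k(x); normalise over all components.
Since both observations come from the same component, the likelihood for component k is f_k(x₁)·f_k(x₂).
  f_A = [0.268856] × [0.0744574] = 0.0200183
  f_B = [0.37988] × [0.419315] = 0.159289
  f_C = [0.156173] × [0.37988] = 0.0593272
  f_D = [6.75098e-09] × [9.41957e-07] = 6.35913e-15
Prior × likelihood for each component:
  π_A·f_A = 0.23 × 0.0200183 = 0.00460422
  π_B·f_B = 0.42 × 0.159289 = 0.0669015
  π_C·f_C = 0.18 × 0.0593272 = 0.0106789
  π_D·f_D = 0.17 × 6.35913e-15 = 1.08105e-15
Evidence: 0.00460422 + 0.0669015 + 0.0106789 + 1.08105e-15 = 0.0821847
So the posterior for Population A is 0.00460422 / 0.0821847 ≈ 0.0560.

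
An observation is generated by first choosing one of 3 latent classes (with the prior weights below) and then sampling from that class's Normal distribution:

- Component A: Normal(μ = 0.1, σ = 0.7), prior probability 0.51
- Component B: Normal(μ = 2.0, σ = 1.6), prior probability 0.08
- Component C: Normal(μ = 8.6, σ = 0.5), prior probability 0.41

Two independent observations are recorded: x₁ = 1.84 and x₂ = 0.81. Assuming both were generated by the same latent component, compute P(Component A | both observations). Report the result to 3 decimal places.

P(component k | x) = w_k·f_k(x) / marginal(x), where marginal(x) = Σ_j w_j·f_j(x).
Since both observations come from the same component, the likelihood for component k is f_k(x₁)·f_k(x₂).
  L_A = [0.0259482] × [0.340735] = 0.00884147
  L_B = [0.248095] × [0.189092] = 0.0469127
  L_C = [1.61998e-40] × [1.5574e-53] = 2.52296e-93
Unnormalised posteriors:
  w_A·L_A = 0.51 × 0.00884147 = 0.00450915
  w_B·L_B = 0.08 × 0.0469127 = 0.00375302
  w_C·L_C = 0.41 × 2.52296e-93 = 1.03441e-93
Denominator: 0.00450915 + 0.00375302 + 1.03441e-93 = 0.00826217
P(Component A | x) = 0.00450915 / 0.00826217 ≈ 0.546

0.546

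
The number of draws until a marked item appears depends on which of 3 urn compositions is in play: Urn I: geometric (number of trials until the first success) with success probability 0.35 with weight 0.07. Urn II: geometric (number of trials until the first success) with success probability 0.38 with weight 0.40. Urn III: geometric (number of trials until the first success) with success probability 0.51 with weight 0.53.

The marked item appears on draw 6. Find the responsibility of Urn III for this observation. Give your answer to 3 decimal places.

0.313

P(component k | x) = π_k·f_k(x) / marginal(x), where marginal(x) = Σ_j π_j·f_j(x).
Component likelihoods at x = 6:
  L_I = 0.35·(1−0.35)^5 = 0.35·0.116029 = 0.0406102
  L_II = 0.38·(1−0.38)^5 = 0.38·0.0916133 = 0.034813
  L_III = 0.51·(1−0.51)^5 = 0.51·0.0282475 = 0.0144062
Prior × likelihood for each component:
  π_I·L_I = 0.07 × 0.0406102 = 0.00284271
  π_II·L_II = 0.40 × 0.034813 = 0.0139252
  π_III·L_III = 0.53 × 0.0144062 = 0.00763531
Denominator: 0.00284271 + 0.0139252 + 0.00763531 = 0.0244032
P(Urn III | 6) = 0.00763531 / 0.0244032 ≈ 0.313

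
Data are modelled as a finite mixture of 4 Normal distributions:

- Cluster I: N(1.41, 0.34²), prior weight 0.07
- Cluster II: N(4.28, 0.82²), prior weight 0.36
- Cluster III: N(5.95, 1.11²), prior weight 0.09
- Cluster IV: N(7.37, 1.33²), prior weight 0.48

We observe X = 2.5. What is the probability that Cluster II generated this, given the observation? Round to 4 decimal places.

0.9477

Posterior ∝ prior × likelihood, so P(k | x) ∝ P(Z=k) f_k(x); normalise over all components.
Normal densities:
  L_I = (1/(0.34·√(2π)))·exp(−(2.5−1.41)²/(2·0.34²)) = 1.173360·exp(-5.13884) = 0.00688115
  L_II = (1/(0.82·√(2π)))·exp(−(2.5−4.28)²/(2·0.82²)) = 0.486515·exp(-2.35604) = 0.0461192
  L_III = (1/(1.11·√(2π)))·exp(−(2.5−5.95)²/(2·1.11²)) = 0.359407·exp(-4.83017) = 0.00286993
  L_IV = (1/(1.33·√(2π)))·exp(−(2.5−7.37)²/(2·1.33²)) = 0.299957·exp(-6.70386) = 0.000367799
Unnormalised posteriors:
  P(Z=I)·L_I = 0.07 × 0.00688115 = 0.00048168
  P(Z=II)·L_II = 0.36 × 0.0461192 = 0.0166029
  P(Z=III)·L_III = 0.09 × 0.00286993 = 0.000258294
  P(Z=IV)·L_IV = 0.48 × 0.000367799 = 0.000176544
Denominator: 0.00048168 + 0.0166029 + 0.000258294 + 0.000176544 = 0.0175194
So the posterior for Cluster II is 0.0166029 / 0.0175194 ≈ 0.9477.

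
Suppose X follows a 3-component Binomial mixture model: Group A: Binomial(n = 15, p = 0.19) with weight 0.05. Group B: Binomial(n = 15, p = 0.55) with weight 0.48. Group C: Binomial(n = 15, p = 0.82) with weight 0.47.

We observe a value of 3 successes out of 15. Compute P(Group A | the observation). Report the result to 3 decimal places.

Apply Bayes' rule: the posterior for each component is proportional to its prior times its likelihood at x.
Component likelihoods at x = 3 successes out of 15:
  p_A = 0.248939
  p_B = 0.00521975
  p_C = 2.90217e-07
Multiply by the mixture weights:
  π_A·p_A = 0.05 × 0.248939 = 0.0124469
  π_B·p_B = 0.48 × 0.00521975 = 0.00250548
  π_C·p_C = 0.47 × 2.90217e-07 = 1.36402e-07
Sum: 0.0124469 + 0.00250548 + 1.36402e-07 = 0.0149526
So the posterior for Group A is 0.0124469 / 0.0149526 ≈ 0.832.

0.832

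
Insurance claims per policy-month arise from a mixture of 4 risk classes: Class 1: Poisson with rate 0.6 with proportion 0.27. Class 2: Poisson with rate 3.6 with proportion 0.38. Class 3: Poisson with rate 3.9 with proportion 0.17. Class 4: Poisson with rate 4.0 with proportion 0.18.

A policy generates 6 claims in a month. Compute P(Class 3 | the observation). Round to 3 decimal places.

0.251

The responsibility of component k is w_k f_k(x) divided by Σ_j w_j f_j(x).
Poisson probabilities:
  f_1 = 3.5563e-05
  f_2 = 0.0826081
  f_3 = 0.0989251
  f_4 = 0.104196
Multiply by the mixture weights:
  w_1·f_1 = 0.27 × 3.5563e-05 = 9.60201e-06
  w_2·f_2 = 0.38 × 0.0826081 = 0.0313911
  w_3·f_3 = 0.17 × 0.0989251 = 0.0168173
  w_4·f_4 = 0.18 × 0.104196 = 0.0187552
Normaliser: 9.60201e-06 + 0.0313911 + 0.0168173 + 0.0187552 = 0.0669731
So the posterior for Class 3 is 0.0168173 / 0.0669731 ≈ 0.251.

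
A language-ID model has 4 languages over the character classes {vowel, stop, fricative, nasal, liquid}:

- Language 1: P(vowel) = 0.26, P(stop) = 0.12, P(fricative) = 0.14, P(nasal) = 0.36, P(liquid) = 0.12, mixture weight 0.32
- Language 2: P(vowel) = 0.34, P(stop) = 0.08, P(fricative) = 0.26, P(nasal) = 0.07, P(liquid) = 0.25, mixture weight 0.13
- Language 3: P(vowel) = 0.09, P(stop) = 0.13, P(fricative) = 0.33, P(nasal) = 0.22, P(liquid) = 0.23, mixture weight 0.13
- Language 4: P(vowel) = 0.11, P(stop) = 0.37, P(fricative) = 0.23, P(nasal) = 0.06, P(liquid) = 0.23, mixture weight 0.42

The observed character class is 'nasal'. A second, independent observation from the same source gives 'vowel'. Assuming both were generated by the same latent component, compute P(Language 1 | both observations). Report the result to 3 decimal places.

0.780

Posterior ∝ prior × likelihood, so P(k | x) ∝ π_k f_k(x); normalise over all components.
Since both observations come from the same component, the likelihood for component k is f_k(x₁)·f_k(x₂).
  f_1 = [P(nasal | comp) = 0.36] × [0.26] = 0.0936
  f_2 = [P(nasal | comp) = 0.07] × [0.34] = 0.0238
  f_3 = [P(nasal | comp) = 0.22] × [0.09] = 0.0198
  f_4 = [P(nasal | comp) = 0.06] × [0.11] = 0.0066
Prior × likelihood for each component:
  π_1·f_1 = 0.32 × 0.0936 = 0.029952
  π_2·f_2 = 0.13 × 0.0238 = 0.003094
  π_3·f_3 = 0.13 × 0.0198 = 0.002574
  π_4·f_4 = 0.42 × 0.0066 = 0.002772
Evidence: 0.029952 + 0.003094 + 0.002574 + 0.002772 = 0.038392
P(Language 1 | x) ≈ 0.780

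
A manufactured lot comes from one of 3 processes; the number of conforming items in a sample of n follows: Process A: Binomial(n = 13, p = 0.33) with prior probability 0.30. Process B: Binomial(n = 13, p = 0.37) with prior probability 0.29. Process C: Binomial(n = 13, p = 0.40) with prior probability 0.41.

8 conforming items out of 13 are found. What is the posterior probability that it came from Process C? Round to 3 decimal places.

0.569

By Bayes' theorem, P(k | x) = w_k f_k(x) / Σ_j w_j f_j(x).
Binomial probabilities:
  f_A = C(13,8)·0.33^8·0.67^5 = 1287·0.000140641·0.135013 = 0.0244379
  f_B = C(13,8)·0.37^8·0.63^5 = 1287·0.000351248·0.0992437 = 0.0448637
  f_C = C(13,8)·0.40^8·0.60^5 = 1287·0.00065536·0.07776 = 0.0655865
Weight by the priors:
  w_A·f_A = 0.30 × 0.0244379 = 0.00733137
  w_B·f_B = 0.29 × 0.0448637 = 0.0130105
  w_C·f_C = 0.41 × 0.0655865 = 0.0268905
Evidence: 0.00733137 + 0.0130105 + 0.0268905 = 0.0472323
So the posterior for Process C is 0.0268905 / 0.0472323 ≈ 0.569.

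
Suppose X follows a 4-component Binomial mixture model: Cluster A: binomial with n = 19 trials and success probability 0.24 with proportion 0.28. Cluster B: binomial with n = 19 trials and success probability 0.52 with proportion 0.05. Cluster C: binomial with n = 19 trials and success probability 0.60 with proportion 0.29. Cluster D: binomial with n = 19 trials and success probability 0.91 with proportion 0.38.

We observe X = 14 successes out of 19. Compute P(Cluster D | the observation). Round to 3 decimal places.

0.196

The responsibility of component k is P(Z=k) f_k(x) divided by Σ_j P(Z=j) f_j(x).
Evaluate each component's likelihood at the observed value:
  L_A = C(19,14)·0.24^14·0.76^5 = 11628·2.10357e-09·0.253553 = 6.20198e-06
  L_B = C(19,14)·0.52^14·0.48^5 = 11628·0.000105693·0.0254804 = 0.0313154
  L_C = C(19,14)·0.60^14·0.40^5 = 11628·0.000783642·0.01024 = 0.0933088
  L_D = C(19,14)·0.91^14·0.09^5 = 11628·0.267042·5.9049e-06 = 0.0183357
Unnormalised posteriors:
  P(Z=A)·L_A = 0.28 × 6.20198e-06 = 1.73655e-06
  P(Z=B)·L_B = 0.05 × 0.0313154 = 0.00156577
  P(Z=C)·L_C = 0.29 × 0.0933088 = 0.0270595
  P(Z=D)·L_D = 0.38 × 0.0183357 = 0.00696756
Marginal: 1.73655e-06 + 0.00156577 + 0.0270595 + 0.00696756 = 0.0355946
So the posterior for Cluster D is 0.00696756 / 0.0355946 ≈ 0.196.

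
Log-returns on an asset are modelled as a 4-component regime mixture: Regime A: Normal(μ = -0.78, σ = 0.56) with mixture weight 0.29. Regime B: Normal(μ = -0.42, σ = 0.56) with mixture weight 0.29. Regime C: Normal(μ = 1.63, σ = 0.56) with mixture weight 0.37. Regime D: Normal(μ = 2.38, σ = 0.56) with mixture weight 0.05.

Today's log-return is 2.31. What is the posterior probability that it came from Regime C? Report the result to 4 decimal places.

0.7811

The responsibility of component k is π_k f_k(x) divided by Σ_j π_j f_j(x).
Normal densities:
  p_A = (1/(0.56·√(2π)))·exp(−(2.31−-0.78)²/(2·0.56²)) = 0.712397·exp(-15.22337) = 1.74299e-07
  p_B = (1/(0.56·√(2π)))·exp(−(2.31−-0.42)²/(2·0.56²)) = 0.712397·exp(-11.88281) = 4.92133e-06
  p_C = (1/(0.56·√(2π)))·exp(−(2.31−1.63)²/(2·0.56²)) = 0.712397·exp(-0.73724) = 0.340832
  p_D = (1/(0.56·√(2π)))·exp(−(2.31−2.38)²/(2·0.56²)) = 0.712397·exp(-0.00781) = 0.706853
Multiply by the mixture weights:
  π_A·p_A = 0.29 × 1.74299e-07 = 5.05467e-08
  π_B·p_B = 0.29 × 4.92133e-06 = 1.42718e-06
  π_C·p_C = 0.37 × 0.340832 = 0.126108
  π_D·p_D = 0.05 × 0.706853 = 0.0353427
Sum: 5.05467e-08 + 1.42718e-06 + 0.126108 + 0.0353427 = 0.161452
Responsibility of Regime C: 0.126108 / 0.161452 ≈ 0.7811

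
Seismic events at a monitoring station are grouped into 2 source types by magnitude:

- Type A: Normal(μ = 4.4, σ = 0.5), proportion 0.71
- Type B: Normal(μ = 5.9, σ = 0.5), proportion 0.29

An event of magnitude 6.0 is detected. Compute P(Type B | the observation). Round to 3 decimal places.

0.985

Apply Bayes' rule: the posterior for each component is proportional to its prior times its likelihood at x.
Normal densities:
  L_A = (1/(0.5·√(2π)))·exp(−(6.0−4.4)²/(2·0.5²)) = 0.797885·exp(-5.12000) = 0.00476818
  L_B = (1/(0.5·√(2π)))·exp(−(6.0−5.9)²/(2·0.5²)) = 0.797885·exp(-0.02000) = 0.782085
Weight by the priors:
  w_A·L_A = 0.71 × 0.00476818 = 0.00338541
  w_B·L_B = 0.29 × 0.782085 = 0.226805
Normaliser: 0.00338541 + 0.226805 = 0.23019
P(Type B | the observation) = 0.226805 / 0.23019 ≈ 0.985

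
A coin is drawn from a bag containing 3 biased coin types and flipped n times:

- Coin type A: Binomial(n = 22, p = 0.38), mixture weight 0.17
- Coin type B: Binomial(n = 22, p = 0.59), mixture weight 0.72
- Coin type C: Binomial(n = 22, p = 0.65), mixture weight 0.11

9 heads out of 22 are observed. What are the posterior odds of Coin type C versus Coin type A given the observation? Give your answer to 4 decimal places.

0.0480

The posterior odds equal the prior odds times the likelihood ratio: (P(Z=i)/P(Z=j))·(f_i(x)/f_j(x)).
Binomial probabilities:
  p_A = 0.164387
  p_B = 0.0398641
  p_C = 0.0121851
Posterior odds = (P(Z=C)·p_C) / (P(Z=A)·p_A) = (0.11·0.0121851) / (0.17·0.164387) = 0.00134036 / 0.0279458 ≈ 0.0480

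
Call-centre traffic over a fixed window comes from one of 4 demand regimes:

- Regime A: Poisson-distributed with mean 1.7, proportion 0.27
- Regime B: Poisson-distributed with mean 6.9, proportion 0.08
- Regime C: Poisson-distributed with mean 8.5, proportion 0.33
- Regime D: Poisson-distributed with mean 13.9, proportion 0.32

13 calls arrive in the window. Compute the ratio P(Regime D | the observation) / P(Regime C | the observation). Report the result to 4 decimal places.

2.6193

Posterior odds = (π_i f_i(x)) / (π_j f_j(x)); the normalising sum cancels.
Poisson probabilities:
  p_A = 2.90573e-08
  p_B = 0.0130055
  p_C = 0.039506
  p_D = 0.106713
Odds = (0.32/0.33) × (0.106713/0.039506) = 0.969697 × 2.7012 ≈ 2.6193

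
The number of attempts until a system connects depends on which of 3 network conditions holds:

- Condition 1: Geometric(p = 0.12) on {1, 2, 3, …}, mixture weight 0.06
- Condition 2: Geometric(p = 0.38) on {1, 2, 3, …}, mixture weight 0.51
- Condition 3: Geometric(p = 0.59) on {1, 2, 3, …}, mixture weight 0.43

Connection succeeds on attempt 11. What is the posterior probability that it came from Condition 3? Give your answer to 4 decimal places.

P(component k | x) = π_k·f_k(x) / marginal(x), where marginal(x) = Σ_j π_j·f_j(x).
Component likelihoods at x = 11:
  L_1 = 0.12·(1−0.12)^10 = 0.12·0.278501 = 0.0334201
  L_2 = 0.38·(1−0.38)^10 = 0.38·0.00839299 = 0.00318934
  L_3 = 0.59·(1−0.59)^10 = 0.59·0.000134227 = 7.91937e-05
Weight by the priors:
  π_1·L_1 = 0.06 × 0.0334201 = 0.00200521
  π_2·L_2 = 0.51 × 0.00318934 = 0.00162656
  π_3·L_3 = 0.43 × 7.91937e-05 = 3.40533e-05
Denominator: 0.00200521 + 0.00162656 + 3.40533e-05 = 0.00366582
Responsibility of Condition 3: 3.40533e-05 / 0.00366582 ≈ 0.0093

0.0093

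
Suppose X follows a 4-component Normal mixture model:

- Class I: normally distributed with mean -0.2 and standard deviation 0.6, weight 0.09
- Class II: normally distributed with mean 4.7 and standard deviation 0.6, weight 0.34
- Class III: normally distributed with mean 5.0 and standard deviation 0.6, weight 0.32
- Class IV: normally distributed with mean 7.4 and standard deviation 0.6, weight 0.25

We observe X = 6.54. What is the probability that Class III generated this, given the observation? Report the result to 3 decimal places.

0.114

P(component k | x) = P(Z=k)·f_k(x) / marginal(x), where marginal(x) = Σ_j P(Z=j)·f_j(x).
Component likelihoods at x = 6.54:
  p_I = (1/(0.6·√(2π)))·exp(−(6.54−-0.2)²/(2·0.6²)) = 0.664904·exp(-63.09389) = 2.63895e-28
  p_II = (1/(0.6·√(2π)))·exp(−(6.54−4.7)²/(2·0.6²)) = 0.664904·exp(-4.70222) = 0.00603406
  p_III = (1/(0.6·√(2π)))·exp(−(6.54−5.0)²/(2·0.6²)) = 0.664904·exp(-3.29389) = 0.0246741
  p_IV = (1/(0.6·√(2π)))·exp(−(6.54−7.4)²/(2·0.6²)) = 0.664904·exp(-1.02722) = 0.238036
Prior × likelihood for each component:
  P(Z=I)·p_I = 0.09 × 2.63895e-28 = 2.37505e-29
  P(Z=II)·p_II = 0.34 × 0.00603406 = 0.00205158
  P(Z=III)·p_III = 0.32 × 0.0246741 = 0.00789571
  P(Z=IV)·p_IV = 0.25 × 0.238036 = 0.0595089
Evidence: 2.37505e-29 + 0.00205158 + 0.00789571 + 0.0595089 = 0.0694562
P(Class III | data) = 0.00789571 / 0.0694562 ≈ 0.114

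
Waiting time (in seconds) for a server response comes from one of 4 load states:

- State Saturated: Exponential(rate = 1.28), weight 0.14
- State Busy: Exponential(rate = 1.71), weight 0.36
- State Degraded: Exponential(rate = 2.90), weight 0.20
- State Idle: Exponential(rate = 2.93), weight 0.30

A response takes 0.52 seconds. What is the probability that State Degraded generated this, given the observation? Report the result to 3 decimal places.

By Bayes' theorem, P(k | x) = π_k f_k(x) / Σ_j π_j f_j(x).
Exponential densities:
  f_Saturated = 1.28·e^(−1.28·0.52) = 1.28·e^(−0.6656) = 0.657875
  f_Busy = 1.71·e^(−1.71·0.52) = 1.71·e^(−0.8892) = 0.702783
  f_Degraded = 2.90·e^(−2.90·0.52) = 2.90·e^(−1.5080) = 0.641921
  f_Idle = 2.93·e^(−2.93·0.52) = 2.93·e^(−1.5236) = 0.638523
Multiply by the mixture weights:
  π_Saturated·f_Saturated = 0.14 × 0.657875 = 0.0921025
  π_Busy·f_Busy = 0.36 × 0.702783 = 0.253002
  π_Degraded·f_Degraded = 0.20 × 0.641921 = 0.128384
  π_Idle·f_Idle = 0.30 × 0.638523 = 0.191557
Denominator: 0.0921025 + 0.253002 + 0.128384 + 0.191557 = 0.665046
P(State Degraded | x) = 0.128384 / 0.665046 ≈ 0.193

0.193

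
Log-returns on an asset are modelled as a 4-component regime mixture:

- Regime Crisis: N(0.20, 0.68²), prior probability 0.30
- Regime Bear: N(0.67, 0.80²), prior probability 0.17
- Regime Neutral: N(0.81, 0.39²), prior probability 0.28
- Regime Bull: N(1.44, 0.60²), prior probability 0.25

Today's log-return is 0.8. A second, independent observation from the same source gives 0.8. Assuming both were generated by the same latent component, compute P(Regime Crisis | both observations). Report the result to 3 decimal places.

By Bayes' theorem, P(k | x) = P(Z=k) f_k(x) / Σ_j P(Z=j) f_j(x).
Since both observations come from the same component, the likelihood for component k is f_k(x₁)·f_k(x₂).
  f_Crisis = [(1/(0.68·√(2π)))·exp(−(0.8−0.20)²/(2·0.68²)) = 0.586680·exp(-0.38927) = 0.397504] × [0.397504] = 0.15801
  f_Bear = [(1/(0.80·√(2π)))·exp(−(0.8−0.67)²/(2·0.80²)) = 0.498678·exp(-0.01320) = 0.492137] × [0.492137] = 0.242199
  f_Neutral = [(1/(0.39·√(2π)))·exp(−(0.8−0.81)²/(2·0.39²)) = 1.022929·exp(-0.00033) = 1.02259] × [1.02259] = 1.0457
  f_Bull = [(1/(0.60·√(2π)))·exp(−(0.8−1.44)²/(2·0.60²)) = 0.664904·exp(-0.56889) = 0.376438] × [0.376438] = 0.141706
Multiply by the mixture weights:
  P(Z=Crisis)·f_Crisis = 0.30 × 0.15801 = 0.0474029
  P(Z=Bear)·f_Bear = 0.17 × 0.242199 = 0.0411738
  P(Z=Neutral)·f_Neutral = 0.28 × 1.0457 = 0.292795
  P(Z=Bull)·f_Bull = 0.25 × 0.141706 = 0.0354264
Normaliser: 0.0474029 + 0.0411738 + 0.292795 + 0.0354264 = 0.416798
P(Regime Crisis | x) ≈ 0.114

0.114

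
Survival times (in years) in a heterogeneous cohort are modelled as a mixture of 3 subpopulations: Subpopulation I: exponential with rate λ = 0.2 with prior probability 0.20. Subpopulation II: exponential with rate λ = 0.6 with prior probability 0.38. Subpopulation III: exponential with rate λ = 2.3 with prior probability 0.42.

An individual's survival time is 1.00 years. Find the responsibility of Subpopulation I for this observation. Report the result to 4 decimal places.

Posterior ∝ prior × likelihood, so P(k | x) ∝ π_k f_k(x); normalise over all components.
Component likelihoods at x = 1.00 years:
  p_I = 0.2·e^(−0.2·1.00) = 0.2·e^(−0.2000) = 0.163746
  p_II = 0.6·e^(−0.6·1.00) = 0.6·e^(−0.6000) = 0.329287
  p_III = 2.3·e^(−2.3·1.00) = 2.3·e^(−2.3000) = 0.230595
Multiply by the mixture weights:
  π_I·p_I = 0.20 × 0.163746 = 0.0327492
  π_II·p_II = 0.38 × 0.329287 = 0.125129
  π_III·p_III = 0.42 × 0.230595 = 0.09685
Sum: 0.0327492 + 0.125129 + 0.09685 = 0.254728
So the posterior for Subpopulation I is 0.0327492 / 0.254728 ≈ 0.1286.

0.1286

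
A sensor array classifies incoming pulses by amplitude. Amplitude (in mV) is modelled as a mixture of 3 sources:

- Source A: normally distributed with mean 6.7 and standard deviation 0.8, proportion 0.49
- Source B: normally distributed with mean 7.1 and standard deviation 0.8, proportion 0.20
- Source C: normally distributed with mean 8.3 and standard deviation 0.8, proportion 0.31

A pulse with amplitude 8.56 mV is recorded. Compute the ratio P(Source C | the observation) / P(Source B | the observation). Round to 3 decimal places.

7.774

The posterior odds equal the prior odds times the likelihood ratio: (w_i/w_j)·(f_i(x)/f_j(x)).
Normal densities:
  p_A = (1/(0.8·√(2π)))·exp(−(8.56−6.7)²/(2·0.8²)) = 0.498678·exp(-2.70281) = 0.0334198
  p_B = (1/(0.8·√(2π)))·exp(−(8.56−7.1)²/(2·0.8²)) = 0.498678·exp(-1.66531) = 0.0943157
  p_C = (1/(0.8·√(2π)))·exp(−(8.56−8.3)²/(2·0.8²)) = 0.498678·exp(-0.05281) = 0.473025
Posterior odds = (w_C·p_C) / (w_B·p_B) = (0.31·0.473025) / (0.20·0.0943157) = 0.146638 / 0.0188631 ≈ 7.774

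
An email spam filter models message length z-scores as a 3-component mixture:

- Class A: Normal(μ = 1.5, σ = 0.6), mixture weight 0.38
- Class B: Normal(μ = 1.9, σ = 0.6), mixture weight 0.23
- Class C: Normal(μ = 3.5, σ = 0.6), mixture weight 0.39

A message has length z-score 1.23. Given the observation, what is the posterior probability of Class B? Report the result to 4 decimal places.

By Bayes' theorem, P(k | x) = P(Z=k) f_k(x) / Σ_j P(Z=j) f_j(x).
Component likelihoods at x = 1.23:
  L_A = (1/(0.6·√(2π)))·exp(−(1.23−1.5)²/(2·0.6²)) = 0.664904·exp(-0.10125) = 0.600878
  L_B = (1/(0.6·√(2π)))·exp(−(1.23−1.9)²/(2·0.6²)) = 0.664904·exp(-0.62347) = 0.356442
  L_C = (1/(0.6·√(2π)))·exp(−(1.23−3.5)²/(2·0.6²)) = 0.664904·exp(-7.15681) = 0.00051832
Multiply by the mixture weights:
  P(Z=A)·L_A = 0.38 × 0.600878 = 0.228334
  P(Z=B)·L_B = 0.23 × 0.356442 = 0.0819815
  P(Z=C)·L_C = 0.39 × 0.00051832 = 0.000202145
Normaliser: 0.228334 + 0.0819815 + 0.000202145 = 0.310517
Responsibility of Class B: 0.0819815 / 0.310517 ≈ 0.2640

0.2640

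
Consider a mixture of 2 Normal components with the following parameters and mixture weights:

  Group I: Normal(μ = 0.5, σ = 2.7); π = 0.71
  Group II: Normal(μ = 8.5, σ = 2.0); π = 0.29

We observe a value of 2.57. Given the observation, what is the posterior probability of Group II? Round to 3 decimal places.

0.009

Apply Bayes' rule: the posterior for each component is proportional to its prior times its likelihood at x.
Component likelihoods at x = 2.57:
  f_I = 0.110132
  f_II = 0.00245974
Prior × likelihood for each component:
  P(Z=I)·f_I = 0.71 × 0.110132 = 0.0781934
  P(Z=II)·f_II = 0.29 × 0.00245974 = 0.000713326
Evidence: 0.0781934 + 0.000713326 = 0.0789068
P(Group II | the observation) ≈ 0.009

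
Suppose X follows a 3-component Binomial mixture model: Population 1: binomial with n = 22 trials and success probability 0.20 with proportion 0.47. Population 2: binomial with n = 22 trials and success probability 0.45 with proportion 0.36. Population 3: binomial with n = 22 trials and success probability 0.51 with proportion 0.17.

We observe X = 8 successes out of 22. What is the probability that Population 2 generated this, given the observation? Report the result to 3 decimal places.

0.613

The responsibility of component k is π_k f_k(x) divided by Σ_j π_j f_j(x).
Evaluate each component's likelihood at the observed value:
  p_1 = 0.0360029
  p_2 = 0.124628
  p_3 = 0.06732
Prior × likelihood for each component:
  π_1·p_1 = 0.47 × 0.0360029 = 0.0169214
  π_2·p_2 = 0.36 × 0.124628 = 0.0448661
  π_3·p_3 = 0.17 × 0.06732 = 0.0114444
Evidence: 0.0169214 + 0.0448661 + 0.0114444 = 0.0732318
Responsibility of Population 2: 0.0448661 / 0.0732318 ≈ 0.613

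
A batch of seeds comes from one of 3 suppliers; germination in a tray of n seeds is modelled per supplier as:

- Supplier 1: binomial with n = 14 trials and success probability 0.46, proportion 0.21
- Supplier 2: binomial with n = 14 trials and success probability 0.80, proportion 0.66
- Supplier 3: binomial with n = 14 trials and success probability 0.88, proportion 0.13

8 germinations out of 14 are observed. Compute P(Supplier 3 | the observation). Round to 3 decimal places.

0.008

Apply Bayes' rule: the posterior for each component is proportional to its prior times its likelihood at x.
Evaluate each component's likelihood at the observed value:
  f_1 = C(14,8)·0.46^8·0.54^6 = 3003·0.00200476·0.0247949 = 0.149273
  f_2 = C(14,8)·0.80^8·0.20^6 = 3003·0.167772·6.4e-05 = 0.0322445
  f_3 = C(14,8)·0.88^8·0.12^6 = 3003·0.359635·2.98598e-06 = 0.00322481
Unnormalised posteriors:
  w_1·f_1 = 0.21 × 0.149273 = 0.0313473
  w_2·f_2 = 0.66 × 0.0322445 = 0.0212813
  w_3·f_3 = 0.13 × 0.00322481 = 0.000419225
Marginal: 0.0313473 + 0.0212813 + 0.000419225 = 0.0530479
Responsibility of Supplier 3: 0.000419225 / 0.0530479 ≈ 0.008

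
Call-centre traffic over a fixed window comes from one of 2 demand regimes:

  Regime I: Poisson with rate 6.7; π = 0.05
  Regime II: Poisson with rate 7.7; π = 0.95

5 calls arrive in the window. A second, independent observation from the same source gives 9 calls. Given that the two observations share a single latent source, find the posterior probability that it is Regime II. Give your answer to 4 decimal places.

0.9475

The responsibility of component k is P(Z=k) f_k(x) divided by Σ_j P(Z=j) f_j(x).
Since both observations come from the same component, the likelihood for component k is f_k(x₁)·f_k(x₂).
  f_I = [0.13849] × [0.0922863] = 0.0127808
  f_II = [0.102142] × [0.118737] = 0.012128
Multiply by the mixture weights:
  P(Z=I)·f_I = 0.05 × 0.0127808 = 0.000639038
  P(Z=II)·f_II = 0.95 × 0.012128 = 0.0115216
Marginal: 0.000639038 + 0.0115216 = 0.0121607
P(Regime II | x₁,x₂) ≈ 0.9475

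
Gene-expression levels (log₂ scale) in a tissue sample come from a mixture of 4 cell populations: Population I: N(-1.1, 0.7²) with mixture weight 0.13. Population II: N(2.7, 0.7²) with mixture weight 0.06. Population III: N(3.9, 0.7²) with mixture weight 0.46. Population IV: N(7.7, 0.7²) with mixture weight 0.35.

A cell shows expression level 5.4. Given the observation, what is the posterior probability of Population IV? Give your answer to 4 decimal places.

0.0331

P(component k | x) = P(Z=k)·f_k(x) / marginal(x), where marginal(x) = Σ_j P(Z=j)·f_j(x).
Normal densities:
  L_I = (1/(0.7·√(2π)))·exp(−(5.4−-1.1)²/(2·0.7²)) = 0.569918·exp(-43.11224) = 1.07746e-19
  L_II = (1/(0.7·√(2π)))·exp(−(5.4−2.7)²/(2·0.7²)) = 0.569918·exp(-7.43878) = 0.000335114
  L_III = (1/(0.7·√(2π)))·exp(−(5.4−3.9)²/(2·0.7²)) = 0.569918·exp(-2.29592) = 0.057373
  L_IV = (1/(0.7·√(2π)))·exp(−(5.4−7.7)²/(2·0.7²)) = 0.569918·exp(-5.39796) = 0.00257934
Multiply by the mixture weights:
  P(Z=I)·L_I = 0.13 × 1.07746e-19 = 1.4007e-20
  P(Z=II)·L_II = 0.06 × 0.000335114 = 2.01069e-05
  P(Z=III)·L_III = 0.46 × 0.057373 = 0.0263916
  P(Z=IV)·L_IV = 0.35 × 0.00257934 = 0.000902768
Sum: 1.4007e-20 + 2.01069e-05 + 0.0263916 + 0.000902768 = 0.0273144
P(Population IV | the observation) ≈ 0.0331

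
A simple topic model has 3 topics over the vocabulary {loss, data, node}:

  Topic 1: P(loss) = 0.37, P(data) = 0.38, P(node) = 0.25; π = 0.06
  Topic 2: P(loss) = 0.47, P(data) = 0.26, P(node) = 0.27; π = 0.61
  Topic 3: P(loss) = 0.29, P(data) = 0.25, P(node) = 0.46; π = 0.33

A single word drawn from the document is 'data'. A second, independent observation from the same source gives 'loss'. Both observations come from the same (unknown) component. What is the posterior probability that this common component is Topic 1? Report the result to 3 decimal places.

P(component k | x) = π_k·f_k(x) / marginal(x), where marginal(x) = Σ_j π_j·f_j(x).
Since both observations come from the same component, the likelihood for component k is f_k(x₁)·f_k(x₂).
  f_1 = [0.38] × [0.37] = 0.1406
  f_2 = [0.26] × [0.47] = 0.1222
  f_3 = [0.25] × [0.29] = 0.0725
Multiply by the mixture weights:
  π_1·f_1 = 0.06 × 0.1406 = 0.008436
  π_2·f_2 = 0.61 × 0.1222 = 0.074542
  π_3·f_3 = 0.33 × 0.0725 = 0.023925
Normaliser: 0.008436 + 0.074542 + 0.023925 = 0.106903
P(Topic 1 | data) ≈ 0.079

0.079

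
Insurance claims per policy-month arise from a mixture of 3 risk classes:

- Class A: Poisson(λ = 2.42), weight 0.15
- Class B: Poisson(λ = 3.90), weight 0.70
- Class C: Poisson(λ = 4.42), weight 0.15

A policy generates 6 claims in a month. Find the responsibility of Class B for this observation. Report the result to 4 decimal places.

0.7555

By Bayes' theorem, P(k | x) = π_k f_k(x) / Σ_j π_j f_j(x).
Evaluate each component's likelihood at the observed value:
  p_A = 0.0248066
  p_B = 0.0989251
  p_C = 0.124629
Unnormalised posteriors:
  π_A·p_A = 0.15 × 0.0248066 = 0.00372099
  π_B·p_B = 0.70 × 0.0989251 = 0.0692476
  π_C·p_C = 0.15 × 0.124629 = 0.0186944
Sum: 0.00372099 + 0.0692476 + 0.0186944 = 0.091663
So the posterior for Class B is 0.0692476 / 0.091663 ≈ 0.7555.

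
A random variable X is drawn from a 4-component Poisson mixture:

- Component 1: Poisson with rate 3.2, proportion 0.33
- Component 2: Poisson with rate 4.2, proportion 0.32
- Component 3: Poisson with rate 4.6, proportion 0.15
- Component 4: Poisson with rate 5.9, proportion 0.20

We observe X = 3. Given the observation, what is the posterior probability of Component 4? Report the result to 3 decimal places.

0.107

P(component k | x) = w_k·f_k(x) / marginal(x), where marginal(x) = Σ_j w_j·f_j(x).
Component likelihoods at x = 3:
  p_1 = 0.222616
  p_2 = 0.185165
  p_3 = 0.163068
  p_4 = 0.0937707
Weight by the priors:
  w_1·p_1 = 0.33 × 0.222616 = 0.0734633
  w_2·p_2 = 0.32 × 0.185165 = 0.0592529
  w_3·p_3 = 0.15 × 0.163068 = 0.0244601
  w_4·p_4 = 0.20 × 0.0937707 = 0.0187541
Evidence: 0.0734633 + 0.0592529 + 0.0244601 + 0.0187541 = 0.17593
Responsibility of Component 4: 0.0187541 / 0.17593 ≈ 0.107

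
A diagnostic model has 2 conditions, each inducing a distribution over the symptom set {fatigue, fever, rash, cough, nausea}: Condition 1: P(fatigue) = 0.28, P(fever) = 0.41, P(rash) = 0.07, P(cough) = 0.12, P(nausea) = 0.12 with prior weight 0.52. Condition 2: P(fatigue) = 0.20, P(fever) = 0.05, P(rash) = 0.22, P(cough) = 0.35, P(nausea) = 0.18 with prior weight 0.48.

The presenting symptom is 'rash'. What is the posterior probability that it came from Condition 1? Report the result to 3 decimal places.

0.256

The responsibility of component k is π_k f_k(x) divided by Σ_j π_j f_j(x).
Component likelihoods at x = 'rash':
  f_1 = P(rash | comp) = 0.07
  f_2 = P(rash | comp) = 0.22
Prior × likelihood for each component:
  π_1·f_1 = 0.52 × 0.07 = 0.0364
  π_2·f_2 = 0.48 × 0.22 = 0.1056
Denominator: 0.0364 + 0.1056 = 0.142
Responsibility of Condition 1: 0.0364 / 0.142 ≈ 0.256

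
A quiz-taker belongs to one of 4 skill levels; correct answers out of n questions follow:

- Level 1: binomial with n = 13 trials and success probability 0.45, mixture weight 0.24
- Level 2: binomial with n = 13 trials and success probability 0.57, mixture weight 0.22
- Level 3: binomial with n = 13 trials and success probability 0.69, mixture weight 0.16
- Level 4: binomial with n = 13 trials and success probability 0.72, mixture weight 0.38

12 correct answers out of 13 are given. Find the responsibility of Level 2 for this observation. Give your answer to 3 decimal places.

P(component k | x) = π_k·f_k(x) / marginal(x), where marginal(x) = Σ_j π_j·f_j(x).
Binomial probabilities:
  f_1 = C(13,12)·0.45^12·0.55^1 = 13·6.89525e-05·0.55 = 0.000493011
  f_2 = C(13,12)·0.57^12·0.43^1 = 13·0.00117625·0.43 = 0.00657522
  f_3 = C(13,12)·0.69^12·0.31^1 = 13·0.0116463·0.31 = 0.0469347
  f_4 = C(13,12)·0.72^12·0.28^1 = 13·0.0194084·0.28 = 0.0706466
Unnormalised posteriors:
  π_1·f_1 = 0.24 × 0.000493011 = 0.000118323
  π_2·f_2 = 0.22 × 0.00657522 = 0.00144655
  π_3·f_3 = 0.16 × 0.0469347 = 0.00750955
  π_4·f_4 = 0.38 × 0.0706466 = 0.0268457
Marginal: 0.000118323 + 0.00144655 + 0.00750955 + 0.0268457 = 0.0359201
Responsibility of Level 2: 0.00144655 / 0.0359201 ≈ 0.040

0.040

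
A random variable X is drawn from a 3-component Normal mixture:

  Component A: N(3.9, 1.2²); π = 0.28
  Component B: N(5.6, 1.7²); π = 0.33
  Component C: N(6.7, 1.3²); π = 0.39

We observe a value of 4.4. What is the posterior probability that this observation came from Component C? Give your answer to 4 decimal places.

0.1466

Posterior ∝ prior × likelihood, so P(k | x) ∝ w_k f_k(x); normalise over all components.
Evaluate each component's likelihood at the observed value:
  L_A = (1/(1.2·√(2π)))·exp(−(4.4−3.9)²/(2·1.2²)) = 0.332452·exp(-0.08681) = 0.30481
  L_B = (1/(1.7·√(2π)))·exp(−(4.4−5.6)²/(2·1.7²)) = 0.234672·exp(-0.24913) = 0.182921
  L_C = (1/(1.3·√(2π)))·exp(−(4.4−6.7)²/(2·1.3²)) = 0.306879·exp(-1.56509) = 0.064159
Prior × likelihood for each component:
  w_A·L_A = 0.28 × 0.30481 = 0.0853469
  w_B·L_B = 0.33 × 0.182921 = 0.0603639
  w_C·L_C = 0.39 × 0.064159 = 0.025022
Normaliser: 0.0853469 + 0.0603639 + 0.025022 = 0.170733
So the posterior for Component C is 0.025022 / 0.170733 ≈ 0.1466.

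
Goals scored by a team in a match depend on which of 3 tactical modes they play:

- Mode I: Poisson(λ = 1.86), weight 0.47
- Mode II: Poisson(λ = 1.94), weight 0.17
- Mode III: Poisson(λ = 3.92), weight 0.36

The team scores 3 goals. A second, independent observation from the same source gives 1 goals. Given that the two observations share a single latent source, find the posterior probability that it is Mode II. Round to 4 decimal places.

0.2265

Apply Bayes' rule: the posterior for each component is proportional to its prior times its likelihood at x.
Since both observations come from the same component, the likelihood for component k is f_k(x₁)·f_k(x₂).
  p_I = [e^(−1.86)·1.86^3/3! = 0.166955] × [0.289551] = 0.048342
  p_II = [e^(−1.94)·1.94^3/3! = 0.174873] × [0.278786] = 0.0487521
  p_III = [e^(−3.92)·3.92^3/3! = 0.199192] × [0.0777771] = 0.0154926
Weight by the priors:
  w_I·p_I = 0.47 × 0.048342 = 0.0227208
  w_II·p_II = 0.17 × 0.0487521 = 0.00828785
  w_III·p_III = 0.36 × 0.0154926 = 0.00557734
Sum: 0.0227208 + 0.00828785 + 0.00557734 = 0.036586
Responsibility of Mode II: 0.00828785 / 0.036586 ≈ 0.2265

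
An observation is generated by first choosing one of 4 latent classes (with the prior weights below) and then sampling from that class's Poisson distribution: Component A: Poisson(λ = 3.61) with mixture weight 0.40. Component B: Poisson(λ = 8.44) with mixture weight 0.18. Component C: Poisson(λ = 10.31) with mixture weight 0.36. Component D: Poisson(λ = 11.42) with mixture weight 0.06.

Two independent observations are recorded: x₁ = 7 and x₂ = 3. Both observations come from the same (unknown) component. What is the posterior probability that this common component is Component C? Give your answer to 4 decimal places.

The responsibility of component k is w_k f_k(x) divided by Σ_j w_j f_j(x).
Since both observations come from the same component, the likelihood for component k is f_k(x₁)·f_k(x₂).
  f_A = [0.0428861] × [0.212113] = 0.0090967
  f_B = [0.130774] × [0.0216486] = 0.00283108
  f_C = [0.0818096] × [0.00608203] = 0.000497568
  f_D = [0.0551555] × [0.00272398] = 0.000150243
Weight by the priors:
  w_A·f_A = 0.40 × 0.0090967 = 0.00363868
  w_B·f_B = 0.18 × 0.00283108 = 0.000509594
  w_C·f_C = 0.36 × 0.000497568 = 0.000179125
  w_D·f_D = 0.06 × 0.000150243 = 9.01456e-06
Marginal: 0.00363868 + 0.000509594 + 0.000179125 + 9.01456e-06 = 0.00433641
P(Component C | x₁, x₂) = 0.000179125 / 0.00433641 ≈ 0.0413

0.0413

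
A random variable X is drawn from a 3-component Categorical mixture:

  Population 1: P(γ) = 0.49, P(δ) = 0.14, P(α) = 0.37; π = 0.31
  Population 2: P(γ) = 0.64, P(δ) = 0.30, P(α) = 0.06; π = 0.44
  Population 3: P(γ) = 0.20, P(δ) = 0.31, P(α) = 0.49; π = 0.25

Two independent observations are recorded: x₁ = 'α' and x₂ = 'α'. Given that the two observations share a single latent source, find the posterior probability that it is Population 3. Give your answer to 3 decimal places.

0.577

Apply Bayes' rule: the posterior for each component is proportional to its prior times its likelihood at x.
Since both observations come from the same component, the likelihood for component k is f_k(x₁)·f_k(x₂).
  p_1 = [0.37] × [0.37] = 0.1369
  p_2 = [0.06] × [0.06] = 0.0036
  p_3 = [0.49] × [0.49] = 0.2401
Weight by the priors:
  π_1·p_1 = 0.31 × 0.1369 = 0.042439
  π_2·p_2 = 0.44 × 0.0036 = 0.001584
  π_3·p_3 = 0.25 × 0.2401 = 0.060025
Denominator: 0.042439 + 0.001584 + 0.060025 = 0.104048
P(Population 3 | x₁,x₂) ≈ 0.577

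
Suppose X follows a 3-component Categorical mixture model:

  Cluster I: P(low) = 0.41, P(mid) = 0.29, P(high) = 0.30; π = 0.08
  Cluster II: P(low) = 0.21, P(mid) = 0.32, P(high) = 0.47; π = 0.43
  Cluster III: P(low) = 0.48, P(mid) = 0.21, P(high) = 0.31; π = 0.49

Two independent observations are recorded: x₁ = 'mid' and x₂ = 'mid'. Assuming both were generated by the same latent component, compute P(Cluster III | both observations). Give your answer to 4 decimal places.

By Bayes' theorem, P(k | x) = P(Z=k) f_k(x) / Σ_j P(Z=j) f_j(x).
Since both observations come from the same component, the likelihood for component k is f_k(x₁)·f_k(x₂).
  L_I = [0.29] × [0.29] = 0.0841
  L_II = [0.32] × [0.32] = 0.1024
  L_III = [0.21] × [0.21] = 0.0441
Prior × likelihood for each component:
  P(Z=I)·L_I = 0.08 × 0.0841 = 0.006728
  P(Z=II)·L_II = 0.43 × 0.1024 = 0.044032
  P(Z=III)·L_III = 0.49 × 0.0441 = 0.021609
Denominator: 0.006728 + 0.044032 + 0.021609 = 0.072369
P(Cluster III | x₁,x₂) ≈ 0.2986

0.2986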